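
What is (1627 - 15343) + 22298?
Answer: 8582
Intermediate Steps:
(1627 - 15343) + 22298 = -13716 + 22298 = 8582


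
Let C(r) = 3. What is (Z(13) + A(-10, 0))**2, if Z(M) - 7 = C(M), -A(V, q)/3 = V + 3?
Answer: 961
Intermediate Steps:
A(V, q) = -9 - 3*V (A(V, q) = -3*(V + 3) = -3*(3 + V) = -9 - 3*V)
Z(M) = 10 (Z(M) = 7 + 3 = 10)
(Z(13) + A(-10, 0))**2 = (10 + (-9 - 3*(-10)))**2 = (10 + (-9 + 30))**2 = (10 + 21)**2 = 31**2 = 961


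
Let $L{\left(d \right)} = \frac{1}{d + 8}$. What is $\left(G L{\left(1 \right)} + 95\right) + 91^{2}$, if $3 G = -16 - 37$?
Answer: $\frac{226099}{27} \approx 8374.0$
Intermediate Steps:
$G = - \frac{53}{3}$ ($G = \frac{-16 - 37}{3} = \frac{1}{3} \left(-53\right) = - \frac{53}{3} \approx -17.667$)
$L{\left(d \right)} = \frac{1}{8 + d}$
$\left(G L{\left(1 \right)} + 95\right) + 91^{2} = \left(- \frac{53}{3 \left(8 + 1\right)} + 95\right) + 91^{2} = \left(- \frac{53}{3 \cdot 9} + 95\right) + 8281 = \left(\left(- \frac{53}{3}\right) \frac{1}{9} + 95\right) + 8281 = \left(- \frac{53}{27} + 95\right) + 8281 = \frac{2512}{27} + 8281 = \frac{226099}{27}$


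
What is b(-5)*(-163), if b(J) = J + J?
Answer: 1630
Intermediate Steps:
b(J) = 2*J
b(-5)*(-163) = (2*(-5))*(-163) = -10*(-163) = 1630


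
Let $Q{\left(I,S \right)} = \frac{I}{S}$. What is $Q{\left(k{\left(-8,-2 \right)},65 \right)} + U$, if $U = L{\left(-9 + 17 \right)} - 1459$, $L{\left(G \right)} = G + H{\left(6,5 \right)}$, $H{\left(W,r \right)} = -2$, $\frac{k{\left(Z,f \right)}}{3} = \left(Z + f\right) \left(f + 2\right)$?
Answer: $-1453$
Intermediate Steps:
$k{\left(Z,f \right)} = 3 \left(2 + f\right) \left(Z + f\right)$ ($k{\left(Z,f \right)} = 3 \left(Z + f\right) \left(f + 2\right) = 3 \left(Z + f\right) \left(2 + f\right) = 3 \left(2 + f\right) \left(Z + f\right)$)
$L{\left(G \right)} = -2 + G$ ($L{\left(G \right)} = G - 2 = -2 + G$)
$U = -1453$ ($U = \left(-2 + \left(-9 + 17\right)\right) - 1459 = \left(-2 + 8\right) - 1459 = 6 - 1459 = -1453$)
$Q{\left(k{\left(-8,-2 \right)},65 \right)} + U = \frac{3 \left(-2\right)^{2} + 6 \left(-8\right) + 6 \left(-2\right) + 3 \left(-8\right) \left(-2\right)}{65} - 1453 = \left(3 \cdot 4 - 48 - 12 + 48\right) \frac{1}{65} - 1453 = \left(12 - 48 - 12 + 48\right) \frac{1}{65} - 1453 = 0 \cdot \frac{1}{65} - 1453 = 0 - 1453 = -1453$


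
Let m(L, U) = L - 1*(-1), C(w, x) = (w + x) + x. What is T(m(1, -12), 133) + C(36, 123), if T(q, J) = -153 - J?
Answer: -4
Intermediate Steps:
C(w, x) = w + 2*x
m(L, U) = 1 + L (m(L, U) = L + 1 = 1 + L)
T(m(1, -12), 133) + C(36, 123) = (-153 - 1*133) + (36 + 2*123) = (-153 - 133) + (36 + 246) = -286 + 282 = -4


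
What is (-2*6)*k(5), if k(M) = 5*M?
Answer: -300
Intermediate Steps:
(-2*6)*k(5) = (-2*6)*(5*5) = -12*25 = -300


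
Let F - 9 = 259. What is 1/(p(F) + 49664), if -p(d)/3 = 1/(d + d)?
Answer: 536/26619901 ≈ 2.0135e-5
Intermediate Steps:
F = 268 (F = 9 + 259 = 268)
p(d) = -3/(2*d) (p(d) = -3/(d + d) = -3*1/(2*d) = -3/(2*d))
1/(p(F) + 49664) = 1/(-3/2/268 + 49664) = 1/(-3/2*1/268 + 49664) = 1/(-3/536 + 49664) = 1/(26619901/536) = 536/26619901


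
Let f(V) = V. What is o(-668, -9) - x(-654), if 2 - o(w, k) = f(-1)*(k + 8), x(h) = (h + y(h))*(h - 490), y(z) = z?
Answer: -1496351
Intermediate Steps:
x(h) = 2*h*(-490 + h) (x(h) = (h + h)*(h - 490) = (2*h)*(-490 + h) = 2*h*(-490 + h))
o(w, k) = 10 + k (o(w, k) = 2 - (-1)*(k + 8) = 2 - (-1)*(8 + k) = 2 - (-8 - k) = 2 + (8 + k) = 10 + k)
o(-668, -9) - x(-654) = (10 - 9) - 2*(-654)*(-490 - 654) = 1 - 2*(-654)*(-1144) = 1 - 1*1496352 = 1 - 1496352 = -1496351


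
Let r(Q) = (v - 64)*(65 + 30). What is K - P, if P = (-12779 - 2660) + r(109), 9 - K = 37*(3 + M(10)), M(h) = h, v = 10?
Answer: 20097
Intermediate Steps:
r(Q) = -5130 (r(Q) = (10 - 64)*(65 + 30) = -54*95 = -5130)
K = -472 (K = 9 - 37*(3 + 10) = 9 - 37*13 = 9 - 1*481 = 9 - 481 = -472)
P = -20569 (P = (-12779 - 2660) - 5130 = -15439 - 5130 = -20569)
K - P = -472 - 1*(-20569) = -472 + 20569 = 20097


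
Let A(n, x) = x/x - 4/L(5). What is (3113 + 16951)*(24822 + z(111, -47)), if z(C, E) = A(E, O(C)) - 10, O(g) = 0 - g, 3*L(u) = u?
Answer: 2488999392/5 ≈ 4.9780e+8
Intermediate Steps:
L(u) = u/3
O(g) = -g
A(n, x) = -7/5 (A(n, x) = x/x - 4/((⅓)*5) = 1 - 4/5/3 = 1 - 4*⅗ = 1 - 12/5 = -7/5)
z(C, E) = -57/5 (z(C, E) = -7/5 - 10 = -57/5)
(3113 + 16951)*(24822 + z(111, -47)) = (3113 + 16951)*(24822 - 57/5) = 20064*(124053/5) = 2488999392/5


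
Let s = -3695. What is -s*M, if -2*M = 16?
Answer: -29560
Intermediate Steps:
M = -8 (M = -½*16 = -8)
-s*M = -(-3695)*(-8) = -1*29560 = -29560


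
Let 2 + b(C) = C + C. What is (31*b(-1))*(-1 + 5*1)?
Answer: -496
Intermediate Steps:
b(C) = -2 + 2*C (b(C) = -2 + (C + C) = -2 + 2*C)
(31*b(-1))*(-1 + 5*1) = (31*(-2 + 2*(-1)))*(-1 + 5*1) = (31*(-2 - 2))*(-1 + 5) = (31*(-4))*4 = -124*4 = -496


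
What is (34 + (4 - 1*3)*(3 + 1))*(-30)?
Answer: -1140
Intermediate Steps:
(34 + (4 - 1*3)*(3 + 1))*(-30) = (34 + (4 - 3)*4)*(-30) = (34 + 1*4)*(-30) = (34 + 4)*(-30) = 38*(-30) = -1140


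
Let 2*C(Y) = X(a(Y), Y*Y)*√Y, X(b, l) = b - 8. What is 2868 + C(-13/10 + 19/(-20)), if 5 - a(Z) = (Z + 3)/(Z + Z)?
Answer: 2868 - 17*I/8 ≈ 2868.0 - 2.125*I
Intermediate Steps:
a(Z) = 5 - (3 + Z)/(2*Z) (a(Z) = 5 - (Z + 3)/(Z + Z) = 5 - (3 + Z)/(2*Z))
X(b, l) = -8 + b
C(Y) = √Y*(-8 + 3*(-1 + 3*Y)/(2*Y))/2 (C(Y) = ((-8 + 3*(-1 + 3*Y)/(2*Y))*√Y)/2 = (√Y*(-8 + 3*(-1 + 3*Y)/(2*Y)))/2 = √Y*(-8 + 3*(-1 + 3*Y)/(2*Y))/2)
2868 + C(-13/10 + 19/(-20)) = 2868 + (-3 - 7*(-13/10 + 19/(-20)))/(4*√(-13/10 + 19/(-20))) = 2868 + (-3 - 7*(-13*⅒ + 19*(-1/20)))/(4*√(-13*⅒ + 19*(-1/20))) = 2868 + (-3 - 7*(-13/10 - 19/20))/(4*√(-13/10 - 19/20)) = 2868 + (-3 - 7*(-9/4))/(4*√(-9/4)) = 2868 + (-2*I/3)*(-3 + 63/4)/4 = 2868 + (¼)*(-2*I/3)*(51/4) = 2868 - 17*I/8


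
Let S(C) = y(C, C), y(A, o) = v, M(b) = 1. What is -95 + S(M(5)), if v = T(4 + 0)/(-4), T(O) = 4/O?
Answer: -381/4 ≈ -95.250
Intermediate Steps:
v = -¼ (v = (4/(4 + 0))/(-4) = (4/4)*(-¼) = (4*(¼))*(-¼) = 1*(-¼) = -¼ ≈ -0.25000)
y(A, o) = -¼
S(C) = -¼
-95 + S(M(5)) = -95 - ¼ = -381/4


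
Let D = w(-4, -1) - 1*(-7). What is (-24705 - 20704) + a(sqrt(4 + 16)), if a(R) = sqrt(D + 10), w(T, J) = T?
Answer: -45409 + sqrt(13) ≈ -45405.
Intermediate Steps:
D = 3 (D = -4 - 1*(-7) = -4 + 7 = 3)
a(R) = sqrt(13) (a(R) = sqrt(3 + 10) = sqrt(13))
(-24705 - 20704) + a(sqrt(4 + 16)) = (-24705 - 20704) + sqrt(13) = -45409 + sqrt(13)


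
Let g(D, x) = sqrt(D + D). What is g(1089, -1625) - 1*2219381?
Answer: -2219381 + 33*sqrt(2) ≈ -2.2193e+6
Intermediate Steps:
g(D, x) = sqrt(2)*sqrt(D) (g(D, x) = sqrt(2*D) = sqrt(2)*sqrt(D))
g(1089, -1625) - 1*2219381 = sqrt(2)*sqrt(1089) - 1*2219381 = sqrt(2)*33 - 2219381 = 33*sqrt(2) - 2219381 = -2219381 + 33*sqrt(2)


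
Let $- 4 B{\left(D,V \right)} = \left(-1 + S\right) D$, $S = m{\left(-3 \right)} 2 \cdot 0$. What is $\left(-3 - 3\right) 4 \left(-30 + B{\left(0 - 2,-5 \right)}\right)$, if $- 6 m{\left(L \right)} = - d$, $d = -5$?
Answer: $732$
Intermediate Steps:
$m{\left(L \right)} = - \frac{5}{6}$ ($m{\left(L \right)} = - \frac{\left(-1\right) \left(-5\right)}{6} = \left(- \frac{1}{6}\right) 5 = - \frac{5}{6}$)
$S = 0$ ($S = \left(- \frac{5}{6}\right) 2 \cdot 0 = \left(- \frac{5}{3}\right) 0 = 0$)
$B{\left(D,V \right)} = \frac{D}{4}$ ($B{\left(D,V \right)} = - \frac{\left(-1 + 0\right) D}{4} = - \frac{\left(-1\right) D}{4} = \frac{D}{4}$)
$\left(-3 - 3\right) 4 \left(-30 + B{\left(0 - 2,-5 \right)}\right) = \left(-3 - 3\right) 4 \left(-30 + \frac{0 - 2}{4}\right) = \left(-6\right) 4 \left(-30 + \frac{1}{4} \left(-2\right)\right) = - 24 \left(-30 - \frac{1}{2}\right) = \left(-24\right) \left(- \frac{61}{2}\right) = 732$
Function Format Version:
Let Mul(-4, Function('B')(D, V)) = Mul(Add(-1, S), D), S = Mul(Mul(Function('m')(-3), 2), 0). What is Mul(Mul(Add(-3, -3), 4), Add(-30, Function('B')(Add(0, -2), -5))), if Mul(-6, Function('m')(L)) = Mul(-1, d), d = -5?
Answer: 732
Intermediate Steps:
Function('m')(L) = Rational(-5, 6) (Function('m')(L) = Mul(Rational(-1, 6), Mul(-1, -5)) = Mul(Rational(-1, 6), 5) = Rational(-5, 6))
S = 0 (S = Mul(Mul(Rational(-5, 6), 2), 0) = Mul(Rational(-5, 3), 0) = 0)
Function('B')(D, V) = Mul(Rational(1, 4), D) (Function('B')(D, V) = Mul(Rational(-1, 4), Mul(Add(-1, 0), D)) = Mul(Rational(-1, 4), Mul(-1, D)) = Mul(Rational(1, 4), D))
Mul(Mul(Add(-3, -3), 4), Add(-30, Function('B')(Add(0, -2), -5))) = Mul(Mul(Add(-3, -3), 4), Add(-30, Mul(Rational(1, 4), Add(0, -2)))) = Mul(Mul(-6, 4), Add(-30, Mul(Rational(1, 4), -2))) = Mul(-24, Add(-30, Rational(-1, 2))) = Mul(-24, Rational(-61, 2)) = 732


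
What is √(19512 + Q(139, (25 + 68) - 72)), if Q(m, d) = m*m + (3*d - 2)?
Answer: √38894 ≈ 197.22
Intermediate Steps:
Q(m, d) = -2 + m² + 3*d (Q(m, d) = m² + (-2 + 3*d) = -2 + m² + 3*d)
√(19512 + Q(139, (25 + 68) - 72)) = √(19512 + (-2 + 139² + 3*((25 + 68) - 72))) = √(19512 + (-2 + 19321 + 3*(93 - 72))) = √(19512 + (-2 + 19321 + 3*21)) = √(19512 + (-2 + 19321 + 63)) = √(19512 + 19382) = √38894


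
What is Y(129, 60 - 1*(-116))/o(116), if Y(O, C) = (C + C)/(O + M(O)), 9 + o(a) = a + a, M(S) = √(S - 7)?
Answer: 45408/3683737 - 352*√122/3683737 ≈ 0.011271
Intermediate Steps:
M(S) = √(-7 + S)
o(a) = -9 + 2*a (o(a) = -9 + (a + a) = -9 + 2*a)
Y(O, C) = 2*C/(O + √(-7 + O)) (Y(O, C) = (C + C)/(O + √(-7 + O)) = (2*C)/(O + √(-7 + O)) = 2*C/(O + √(-7 + O)))
Y(129, 60 - 1*(-116))/o(116) = (2*(60 - 1*(-116))/(129 + √(-7 + 129)))/(-9 + 2*116) = (2*(60 + 116)/(129 + √122))/(-9 + 232) = (2*176/(129 + √122))/223 = (352/(129 + √122))*(1/223) = 352/(223*(129 + √122))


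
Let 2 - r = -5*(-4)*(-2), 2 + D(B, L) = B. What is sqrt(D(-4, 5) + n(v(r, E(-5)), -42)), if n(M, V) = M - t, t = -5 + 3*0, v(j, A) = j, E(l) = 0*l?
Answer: sqrt(41) ≈ 6.4031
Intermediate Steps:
D(B, L) = -2 + B
E(l) = 0
r = 42 (r = 2 - (-5*(-4))*(-2) = 2 - 20*(-2) = 2 - 1*(-40) = 2 + 40 = 42)
t = -5 (t = -5 + 0 = -5)
n(M, V) = 5 + M (n(M, V) = M - 1*(-5) = M + 5 = 5 + M)
sqrt(D(-4, 5) + n(v(r, E(-5)), -42)) = sqrt((-2 - 4) + (5 + 42)) = sqrt(-6 + 47) = sqrt(41)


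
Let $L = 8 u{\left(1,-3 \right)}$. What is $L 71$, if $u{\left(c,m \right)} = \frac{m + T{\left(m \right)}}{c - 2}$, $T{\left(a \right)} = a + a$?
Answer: $5112$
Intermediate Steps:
$T{\left(a \right)} = 2 a$
$u{\left(c,m \right)} = \frac{3 m}{-2 + c}$ ($u{\left(c,m \right)} = \frac{m + 2 m}{c - 2} = \frac{3 m}{-2 + c}$)
$L = 72$ ($L = 8 \cdot 3 \left(-3\right) \frac{1}{-2 + 1} = 8 \cdot 3 \left(-3\right) \frac{1}{-1} = 8 \cdot 3 \left(-3\right) \left(-1\right) = 8 \cdot 9 = 72$)
$L 71 = 72 \cdot 71 = 5112$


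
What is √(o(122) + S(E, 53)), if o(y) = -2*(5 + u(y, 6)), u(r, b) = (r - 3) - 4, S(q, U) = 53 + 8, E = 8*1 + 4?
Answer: I*√179 ≈ 13.379*I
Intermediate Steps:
E = 12 (E = 8 + 4 = 12)
S(q, U) = 61
u(r, b) = -7 + r (u(r, b) = (-3 + r) - 4 = -7 + r)
o(y) = 4 - 2*y (o(y) = -2*(5 + (-7 + y)) = -2*(-2 + y) = 4 - 2*y)
√(o(122) + S(E, 53)) = √((4 - 2*122) + 61) = √((4 - 244) + 61) = √(-240 + 61) = √(-179) = I*√179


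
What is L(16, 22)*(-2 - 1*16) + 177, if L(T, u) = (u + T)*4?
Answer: -2559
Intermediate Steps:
L(T, u) = 4*T + 4*u (L(T, u) = (T + u)*4 = 4*T + 4*u)
L(16, 22)*(-2 - 1*16) + 177 = (4*16 + 4*22)*(-2 - 1*16) + 177 = (64 + 88)*(-2 - 16) + 177 = 152*(-18) + 177 = -2736 + 177 = -2559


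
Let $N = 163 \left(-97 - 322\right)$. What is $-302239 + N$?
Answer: $-370536$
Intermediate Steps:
$N = -68297$ ($N = 163 \left(-419\right) = -68297$)
$-302239 + N = -302239 - 68297 = -370536$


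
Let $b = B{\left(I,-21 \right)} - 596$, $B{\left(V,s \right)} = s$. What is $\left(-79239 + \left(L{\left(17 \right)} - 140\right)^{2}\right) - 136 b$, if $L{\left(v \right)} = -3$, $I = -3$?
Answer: $25122$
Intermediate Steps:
$b = -617$ ($b = -21 - 596 = -617$)
$\left(-79239 + \left(L{\left(17 \right)} - 140\right)^{2}\right) - 136 b = \left(-79239 + \left(-3 - 140\right)^{2}\right) - -83912 = \left(-79239 + \left(-143\right)^{2}\right) + 83912 = \left(-79239 + 20449\right) + 83912 = -58790 + 83912 = 25122$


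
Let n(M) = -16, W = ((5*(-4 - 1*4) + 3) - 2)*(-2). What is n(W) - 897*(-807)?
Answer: 723863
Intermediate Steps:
W = 78 (W = ((5*(-4 - 4) + 3) - 2)*(-2) = ((5*(-8) + 3) - 2)*(-2) = ((-40 + 3) - 2)*(-2) = (-37 - 2)*(-2) = -39*(-2) = 78)
n(W) - 897*(-807) = -16 - 897*(-807) = -16 + 723879 = 723863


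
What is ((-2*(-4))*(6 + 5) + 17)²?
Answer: 11025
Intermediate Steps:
((-2*(-4))*(6 + 5) + 17)² = (8*11 + 17)² = (88 + 17)² = 105² = 11025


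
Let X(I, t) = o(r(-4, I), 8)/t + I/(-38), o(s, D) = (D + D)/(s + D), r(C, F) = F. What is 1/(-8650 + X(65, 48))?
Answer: -8322/71999497 ≈ -0.00011558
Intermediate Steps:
o(s, D) = 2*D/(D + s) (o(s, D) = (2*D)/(D + s) = 2*D/(D + s))
X(I, t) = -I/38 + 16/(t*(8 + I)) (X(I, t) = (2*8/(8 + I))/t + I/(-38) = (16/(8 + I))/t + I*(-1/38) = 16/(t*(8 + I)) - I/38 = -I/38 + 16/(t*(8 + I)))
1/(-8650 + X(65, 48)) = 1/(-8650 + (1/38)*(608 - 1*65*48*(8 + 65))/(48*(8 + 65))) = 1/(-8650 + (1/38)*(1/48)*(608 - 1*65*48*73)/73) = 1/(-8650 + (1/38)*(1/48)*(1/73)*(608 - 227760)) = 1/(-8650 + (1/38)*(1/48)*(1/73)*(-227152)) = 1/(-8650 - 14197/8322) = 1/(-71999497/8322) = -8322/71999497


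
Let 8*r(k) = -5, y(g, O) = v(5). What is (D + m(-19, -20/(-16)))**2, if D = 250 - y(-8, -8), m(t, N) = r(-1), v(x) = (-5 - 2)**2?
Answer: 2569609/64 ≈ 40150.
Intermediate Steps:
v(x) = 49 (v(x) = (-7)**2 = 49)
y(g, O) = 49
r(k) = -5/8 (r(k) = (1/8)*(-5) = -5/8)
m(t, N) = -5/8
D = 201 (D = 250 - 1*49 = 250 - 49 = 201)
(D + m(-19, -20/(-16)))**2 = (201 - 5/8)**2 = (1603/8)**2 = 2569609/64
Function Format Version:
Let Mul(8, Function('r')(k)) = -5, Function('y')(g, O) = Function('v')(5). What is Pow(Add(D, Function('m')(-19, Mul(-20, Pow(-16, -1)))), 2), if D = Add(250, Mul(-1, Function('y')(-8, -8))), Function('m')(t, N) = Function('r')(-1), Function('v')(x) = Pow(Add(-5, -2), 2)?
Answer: Rational(2569609, 64) ≈ 40150.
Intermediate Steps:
Function('v')(x) = 49 (Function('v')(x) = Pow(-7, 2) = 49)
Function('y')(g, O) = 49
Function('r')(k) = Rational(-5, 8) (Function('r')(k) = Mul(Rational(1, 8), -5) = Rational(-5, 8))
Function('m')(t, N) = Rational(-5, 8)
D = 201 (D = Add(250, Mul(-1, 49)) = Add(250, -49) = 201)
Pow(Add(D, Function('m')(-19, Mul(-20, Pow(-16, -1)))), 2) = Pow(Add(201, Rational(-5, 8)), 2) = Pow(Rational(1603, 8), 2) = Rational(2569609, 64)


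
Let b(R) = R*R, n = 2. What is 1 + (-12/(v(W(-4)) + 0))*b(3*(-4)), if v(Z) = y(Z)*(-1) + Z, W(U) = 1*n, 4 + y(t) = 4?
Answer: -863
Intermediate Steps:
y(t) = 0 (y(t) = -4 + 4 = 0)
W(U) = 2 (W(U) = 1*2 = 2)
v(Z) = Z (v(Z) = 0*(-1) + Z = 0 + Z = Z)
b(R) = R**2
1 + (-12/(v(W(-4)) + 0))*b(3*(-4)) = 1 + (-12/(2 + 0))*(3*(-4))**2 = 1 - 12/2*(-12)**2 = 1 - 12*1/2*144 = 1 - 6*144 = 1 - 864 = -863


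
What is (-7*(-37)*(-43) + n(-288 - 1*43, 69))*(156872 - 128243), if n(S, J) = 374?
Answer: -308133927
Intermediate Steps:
(-7*(-37)*(-43) + n(-288 - 1*43, 69))*(156872 - 128243) = (-7*(-37)*(-43) + 374)*(156872 - 128243) = (259*(-43) + 374)*28629 = (-11137 + 374)*28629 = -10763*28629 = -308133927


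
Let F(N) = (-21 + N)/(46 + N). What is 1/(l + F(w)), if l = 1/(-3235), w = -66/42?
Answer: -1006085/511441 ≈ -1.9672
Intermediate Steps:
w = -11/7 (w = -66*1/42 = -11/7 ≈ -1.5714)
l = -1/3235 ≈ -0.00030912
F(N) = (-21 + N)/(46 + N)
1/(l + F(w)) = 1/(-1/3235 + (-21 - 11/7)/(46 - 11/7)) = 1/(-1/3235 - 158/7/(311/7)) = 1/(-1/3235 + (7/311)*(-158/7)) = 1/(-1/3235 - 158/311) = 1/(-511441/1006085) = -1006085/511441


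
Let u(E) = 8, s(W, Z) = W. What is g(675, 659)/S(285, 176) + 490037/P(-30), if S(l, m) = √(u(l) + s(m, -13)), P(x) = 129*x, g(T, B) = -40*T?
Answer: -490037/3870 - 6750*√46/23 ≈ -2117.1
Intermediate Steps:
S(l, m) = √(8 + m)
g(675, 659)/S(285, 176) + 490037/P(-30) = (-40*675)/(√(8 + 176)) + 490037/((129*(-30))) = -27000*√46/92 + 490037/(-3870) = -27000*√46/92 + 490037*(-1/3870) = -6750*√46/23 - 490037/3870 = -490037/3870 - 6750*√46/23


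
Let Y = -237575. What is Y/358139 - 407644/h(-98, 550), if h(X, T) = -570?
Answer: 4289935199/6004095 ≈ 714.50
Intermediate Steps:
Y/358139 - 407644/h(-98, 550) = -237575/358139 - 407644/(-570) = -237575*1/358139 - 407644*(-1/570) = -13975/21067 + 203822/285 = 4289935199/6004095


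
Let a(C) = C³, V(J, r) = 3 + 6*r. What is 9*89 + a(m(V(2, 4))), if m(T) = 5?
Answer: 926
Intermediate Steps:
9*89 + a(m(V(2, 4))) = 9*89 + 5³ = 801 + 125 = 926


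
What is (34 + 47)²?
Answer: 6561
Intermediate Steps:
(34 + 47)² = 81² = 6561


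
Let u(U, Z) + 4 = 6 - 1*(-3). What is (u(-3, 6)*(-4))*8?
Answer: -160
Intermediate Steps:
u(U, Z) = 5 (u(U, Z) = -4 + (6 - 1*(-3)) = -4 + (6 + 3) = -4 + 9 = 5)
(u(-3, 6)*(-4))*8 = (5*(-4))*8 = -20*8 = -160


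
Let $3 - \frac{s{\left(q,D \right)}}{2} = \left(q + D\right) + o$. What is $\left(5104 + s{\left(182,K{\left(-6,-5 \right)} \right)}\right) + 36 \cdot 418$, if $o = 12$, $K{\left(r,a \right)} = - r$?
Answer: $19758$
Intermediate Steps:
$s{\left(q,D \right)} = -18 - 2 D - 2 q$ ($s{\left(q,D \right)} = 6 - 2 \left(\left(q + D\right) + 12\right) = 6 - 2 \left(\left(D + q\right) + 12\right) = 6 - 2 \left(12 + D + q\right) = 6 - \left(24 + 2 D + 2 q\right) = -18 - 2 D - 2 q$)
$\left(5104 + s{\left(182,K{\left(-6,-5 \right)} \right)}\right) + 36 \cdot 418 = \left(5104 - \left(382 + 2 \left(-1\right) \left(-6\right)\right)\right) + 36 \cdot 418 = \left(5104 - 394\right) + 15048 = 4710 + 15048 = 19758$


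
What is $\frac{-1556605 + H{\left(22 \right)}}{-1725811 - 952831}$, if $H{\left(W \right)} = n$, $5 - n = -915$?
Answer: $\frac{1555685}{2678642} \approx 0.58077$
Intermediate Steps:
$n = 920$ ($n = 5 - -915 = 5 + 915 = 920$)
$H{\left(W \right)} = 920$
$\frac{-1556605 + H{\left(22 \right)}}{-1725811 - 952831} = \frac{-1556605 + 920}{-1725811 - 952831} = - \frac{1555685}{-2678642} = \left(-1555685\right) \left(- \frac{1}{2678642}\right) = \frac{1555685}{2678642}$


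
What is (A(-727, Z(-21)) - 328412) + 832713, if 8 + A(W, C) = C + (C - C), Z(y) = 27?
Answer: 504320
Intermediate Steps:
A(W, C) = -8 + C (A(W, C) = -8 + (C + (C - C)) = -8 + (C + 0) = -8 + C)
(A(-727, Z(-21)) - 328412) + 832713 = ((-8 + 27) - 328412) + 832713 = (19 - 328412) + 832713 = -328393 + 832713 = 504320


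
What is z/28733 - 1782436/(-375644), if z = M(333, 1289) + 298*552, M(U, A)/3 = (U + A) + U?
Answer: 28802455268/2698344763 ≈ 10.674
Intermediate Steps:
M(U, A) = 3*A + 6*U (M(U, A) = 3*((U + A) + U) = 3*((A + U) + U) = 3*(A + 2*U) = 3*A + 6*U)
z = 170361 (z = (3*1289 + 6*333) + 298*552 = (3867 + 1998) + 164496 = 5865 + 164496 = 170361)
z/28733 - 1782436/(-375644) = 170361/28733 - 1782436/(-375644) = 170361*(1/28733) - 1782436*(-1/375644) = 170361/28733 + 445609/93911 = 28802455268/2698344763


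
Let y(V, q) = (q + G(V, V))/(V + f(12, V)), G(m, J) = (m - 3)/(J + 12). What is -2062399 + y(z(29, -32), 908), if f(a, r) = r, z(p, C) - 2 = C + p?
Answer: -22691381/11 ≈ -2.0629e+6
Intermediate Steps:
z(p, C) = 2 + C + p (z(p, C) = 2 + (C + p) = 2 + C + p)
G(m, J) = (-3 + m)/(12 + J)
y(V, q) = (q + (-3 + V)/(12 + V))/(2*V) (y(V, q) = (q + (-3 + V)/(12 + V))/(V + V) = (q + (-3 + V)/(12 + V))/((2*V)) = (q + (-3 + V)/(12 + V))*(1/(2*V)) = (q + (-3 + V)/(12 + V))/(2*V))
-2062399 + y(z(29, -32), 908) = -2062399 + (-3 + (2 - 32 + 29) + 908*(12 + (2 - 32 + 29)))/(2*(2 - 32 + 29)*(12 + (2 - 32 + 29))) = -2062399 + (½)*(-3 - 1 + 908*(12 - 1))/(-1*(12 - 1)) = -2062399 + (½)*(-1)*(-3 - 1 + 908*11)/11 = -2062399 + (½)*(-1)*(1/11)*(-3 - 1 + 9988) = -2062399 + (½)*(-1)*(1/11)*9984 = -2062399 - 4992/11 = -22691381/11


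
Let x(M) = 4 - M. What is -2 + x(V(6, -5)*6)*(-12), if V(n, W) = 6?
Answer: 382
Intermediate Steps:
-2 + x(V(6, -5)*6)*(-12) = -2 + (4 - 6*6)*(-12) = -2 + (4 - 1*36)*(-12) = -2 + (4 - 36)*(-12) = -2 - 32*(-12) = -2 + 384 = 382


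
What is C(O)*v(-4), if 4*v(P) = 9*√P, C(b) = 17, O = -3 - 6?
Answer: 153*I/2 ≈ 76.5*I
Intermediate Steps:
O = -9
v(P) = 9*√P/4 (v(P) = (9*√P)/4 = 9*√P/4)
C(O)*v(-4) = 17*(9*√(-4)/4) = 17*(9*(2*I)/4) = 17*(9*I/2) = 153*I/2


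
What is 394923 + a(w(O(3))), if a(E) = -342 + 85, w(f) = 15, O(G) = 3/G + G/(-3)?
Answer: 394666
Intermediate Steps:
O(G) = 3/G - G/3 (O(G) = 3/G + G*(-⅓) = 3/G - G/3)
a(E) = -257
394923 + a(w(O(3))) = 394923 - 257 = 394666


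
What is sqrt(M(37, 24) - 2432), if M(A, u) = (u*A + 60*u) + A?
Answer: I*sqrt(67) ≈ 8.1853*I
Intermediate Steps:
M(A, u) = A + 60*u + A*u (M(A, u) = (A*u + 60*u) + A = (60*u + A*u) + A = A + 60*u + A*u)
sqrt(M(37, 24) - 2432) = sqrt((37 + 60*24 + 37*24) - 2432) = sqrt((37 + 1440 + 888) - 2432) = sqrt(2365 - 2432) = sqrt(-67) = I*sqrt(67)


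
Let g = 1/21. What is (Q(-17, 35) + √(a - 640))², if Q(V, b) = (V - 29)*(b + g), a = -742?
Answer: 1145619274/441 - 67712*I*√1382/21 ≈ 2.5978e+6 - 1.1987e+5*I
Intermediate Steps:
g = 1/21 ≈ 0.047619
Q(V, b) = (-29 + V)*(1/21 + b) (Q(V, b) = (V - 29)*(b + 1/21) = (-29 + V)*(1/21 + b))
(Q(-17, 35) + √(a - 640))² = ((-29/21 - 29*35 + (1/21)*(-17) - 17*35) + √(-742 - 640))² = ((-29/21 - 1015 - 17/21 - 595) + √(-1382))² = (-33856/21 + I*√1382)²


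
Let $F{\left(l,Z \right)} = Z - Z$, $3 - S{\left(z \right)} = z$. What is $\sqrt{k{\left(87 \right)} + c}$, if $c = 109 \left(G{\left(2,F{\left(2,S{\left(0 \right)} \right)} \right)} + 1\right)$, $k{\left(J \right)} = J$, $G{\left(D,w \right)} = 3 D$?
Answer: $5 \sqrt{34} \approx 29.155$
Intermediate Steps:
$S{\left(z \right)} = 3 - z$
$F{\left(l,Z \right)} = 0$
$c = 763$ ($c = 109 \left(3 \cdot 2 + 1\right) = 109 \left(6 + 1\right) = 109 \cdot 7 = 763$)
$\sqrt{k{\left(87 \right)} + c} = \sqrt{87 + 763} = \sqrt{850} = 5 \sqrt{34}$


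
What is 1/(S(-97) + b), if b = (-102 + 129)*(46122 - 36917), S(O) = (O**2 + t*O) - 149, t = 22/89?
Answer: 89/22941621 ≈ 3.8794e-6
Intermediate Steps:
t = 22/89 (t = 22*(1/89) = 22/89 ≈ 0.24719)
S(O) = -149 + O**2 + 22*O/89 (S(O) = (O**2 + 22*O/89) - 149 = -149 + O**2 + 22*O/89)
b = 248535 (b = 27*9205 = 248535)
1/(S(-97) + b) = 1/((-149 + (-97)**2 + (22/89)*(-97)) + 248535) = 1/((-149 + 9409 - 2134/89) + 248535) = 1/(822006/89 + 248535) = 1/(22941621/89) = 89/22941621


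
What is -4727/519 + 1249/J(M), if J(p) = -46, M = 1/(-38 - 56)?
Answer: -865673/23874 ≈ -36.260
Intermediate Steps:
M = -1/94 (M = 1/(-94) = -1/94 ≈ -0.010638)
-4727/519 + 1249/J(M) = -4727/519 + 1249/(-46) = -4727*1/519 + 1249*(-1/46) = -4727/519 - 1249/46 = -865673/23874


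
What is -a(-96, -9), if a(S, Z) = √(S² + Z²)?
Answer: -3*√1033 ≈ -96.421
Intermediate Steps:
-a(-96, -9) = -√((-96)² + (-9)²) = -√(9216 + 81) = -√9297 = -3*√1033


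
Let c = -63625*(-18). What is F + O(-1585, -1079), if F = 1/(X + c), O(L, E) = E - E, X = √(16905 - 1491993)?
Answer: 190875/218599839598 - I*√92193/327899759397 ≈ 8.7317e-7 - 9.2599e-10*I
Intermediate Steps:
X = 4*I*√92193 (X = √(-1475088) = 4*I*√92193 ≈ 1214.5*I)
O(L, E) = 0
c = 1145250
F = 1/(1145250 + 4*I*√92193) (F = 1/(4*I*√92193 + 1145250) = 1/(1145250 + 4*I*√92193) ≈ 8.7317e-7 - 9.26e-10*I)
F + O(-1585, -1079) = (190875/218599839598 - I*√92193/327899759397) + 0 = 190875/218599839598 - I*√92193/327899759397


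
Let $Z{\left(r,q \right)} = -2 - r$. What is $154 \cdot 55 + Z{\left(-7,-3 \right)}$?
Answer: $8475$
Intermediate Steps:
$154 \cdot 55 + Z{\left(-7,-3 \right)} = 154 \cdot 55 - -5 = 8470 + \left(-2 + 7\right) = 8470 + 5 = 8475$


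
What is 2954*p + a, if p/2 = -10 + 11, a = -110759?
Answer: -104851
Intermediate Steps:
p = 2 (p = 2*(-10 + 11) = 2*1 = 2)
2954*p + a = 2954*2 - 110759 = 5908 - 110759 = -104851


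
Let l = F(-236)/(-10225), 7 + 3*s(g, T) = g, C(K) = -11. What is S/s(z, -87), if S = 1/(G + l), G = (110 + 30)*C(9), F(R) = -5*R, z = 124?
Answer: -2045/122831904 ≈ -1.6649e-5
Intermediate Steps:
s(g, T) = -7/3 + g/3
l = -236/2045 (l = -5*(-236)/(-10225) = 1180*(-1/10225) = -236/2045 ≈ -0.11540)
G = -1540 (G = (110 + 30)*(-11) = 140*(-11) = -1540)
S = -2045/3149536 (S = 1/(-1540 - 236/2045) = 1/(-3149536/2045) = -2045/3149536 ≈ -0.00064930)
S/s(z, -87) = -2045/(3149536*(-7/3 + (1/3)*124)) = -2045/(3149536*(-7/3 + 124/3)) = -2045/3149536/39 = -2045/3149536*1/39 = -2045/122831904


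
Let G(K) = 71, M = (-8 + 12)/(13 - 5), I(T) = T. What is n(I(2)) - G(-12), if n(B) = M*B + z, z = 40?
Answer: -30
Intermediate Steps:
M = 1/2 (M = 4/8 = 4*(1/8) = 1/2 ≈ 0.50000)
n(B) = 40 + B/2 (n(B) = B/2 + 40 = 40 + B/2)
n(I(2)) - G(-12) = (40 + (1/2)*2) - 1*71 = (40 + 1) - 71 = 41 - 71 = -30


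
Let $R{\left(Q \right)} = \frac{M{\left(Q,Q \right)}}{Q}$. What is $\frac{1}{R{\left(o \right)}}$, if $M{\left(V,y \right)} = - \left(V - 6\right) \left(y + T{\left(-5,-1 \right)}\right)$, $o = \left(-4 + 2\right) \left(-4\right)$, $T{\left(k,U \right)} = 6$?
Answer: $- \frac{2}{7} \approx -0.28571$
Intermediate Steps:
$o = 8$ ($o = \left(-2\right) \left(-4\right) = 8$)
$M{\left(V,y \right)} = - \left(-6 + V\right) \left(6 + y\right)$ ($M{\left(V,y \right)} = - \left(V - 6\right) \left(y + 6\right) = - \left(-6 + V\right) \left(6 + y\right)$)
$R{\left(Q \right)} = \frac{36 - Q^{2}}{Q}$ ($R{\left(Q \right)} = \frac{36 - 6 Q + 6 Q - Q Q}{Q} = \frac{36 - 6 Q + 6 Q - Q^{2}}{Q} = \frac{36 - Q^{2}}{Q}$)
$\frac{1}{R{\left(o \right)}} = \frac{1}{\left(-1\right) 8 + \frac{36}{8}} = \frac{1}{-8 + 36 \cdot \frac{1}{8}} = \frac{1}{-8 + \frac{9}{2}} = \frac{1}{- \frac{7}{2}} = - \frac{2}{7}$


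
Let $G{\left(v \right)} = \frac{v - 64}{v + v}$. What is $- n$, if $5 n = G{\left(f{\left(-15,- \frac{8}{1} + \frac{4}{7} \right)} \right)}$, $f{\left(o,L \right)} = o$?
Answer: $- \frac{79}{150} \approx -0.52667$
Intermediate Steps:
$G{\left(v \right)} = \frac{-64 + v}{2 v}$
$n = \frac{79}{150}$ ($n = \frac{\frac{1}{2} \frac{1}{-15} \left(-64 - 15\right)}{5} = \frac{\frac{1}{2} \left(- \frac{1}{15}\right) \left(-79\right)}{5} = \frac{1}{5} \cdot \frac{79}{30} = \frac{79}{150} \approx 0.52667$)
$- n = \left(-1\right) \frac{79}{150} = - \frac{79}{150}$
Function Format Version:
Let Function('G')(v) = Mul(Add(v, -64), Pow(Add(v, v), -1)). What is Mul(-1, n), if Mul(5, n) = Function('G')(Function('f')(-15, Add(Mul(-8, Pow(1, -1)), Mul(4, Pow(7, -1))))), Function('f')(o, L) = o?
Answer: Rational(-79, 150) ≈ -0.52667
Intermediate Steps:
Function('G')(v) = Mul(Rational(1, 2), Pow(v, -1), Add(-64, v)) (Function('G')(v) = Mul(Add(-64, v), Pow(Mul(2, v), -1)) = Mul(Add(-64, v), Mul(Rational(1, 2), Pow(v, -1))) = Mul(Rational(1, 2), Pow(v, -1), Add(-64, v)))
n = Rational(79, 150) (n = Mul(Rational(1, 5), Mul(Rational(1, 2), Pow(-15, -1), Add(-64, -15))) = Mul(Rational(1, 5), Mul(Rational(1, 2), Rational(-1, 15), -79)) = Mul(Rational(1, 5), Rational(79, 30)) = Rational(79, 150) ≈ 0.52667)
Mul(-1, n) = Mul(-1, Rational(79, 150)) = Rational(-79, 150)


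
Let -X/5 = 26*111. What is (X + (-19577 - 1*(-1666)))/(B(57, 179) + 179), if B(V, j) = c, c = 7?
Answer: -32341/186 ≈ -173.88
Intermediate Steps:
X = -14430 (X = -130*111 = -5*2886 = -14430)
B(V, j) = 7
(X + (-19577 - 1*(-1666)))/(B(57, 179) + 179) = (-14430 + (-19577 - 1*(-1666)))/(7 + 179) = (-14430 + (-19577 + 1666))/186 = (-14430 - 17911)*(1/186) = -32341*1/186 = -32341/186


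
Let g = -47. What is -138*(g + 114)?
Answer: -9246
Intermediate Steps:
-138*(g + 114) = -138*(-47 + 114) = -138*67 = -9246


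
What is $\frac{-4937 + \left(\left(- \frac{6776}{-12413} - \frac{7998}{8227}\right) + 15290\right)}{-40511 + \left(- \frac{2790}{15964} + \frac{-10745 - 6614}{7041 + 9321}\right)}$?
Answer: $- \frac{34518721713110985051}{135080476482721083463} \approx -0.25554$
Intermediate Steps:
$\frac{-4937 + \left(\left(- \frac{6776}{-12413} - \frac{7998}{8227}\right) + 15290\right)}{-40511 + \left(- \frac{2790}{15964} + \frac{-10745 - 6614}{7041 + 9321}\right)} = \frac{-4937 + \left(\left(\left(-6776\right) \left(- \frac{1}{12413}\right) - \frac{7998}{8227}\right) + 15290\right)}{-40511 + \left(\left(-2790\right) \frac{1}{15964} + \frac{-10745 - 6614}{16362}\right)} = \frac{-4937 + \left(\left(\frac{6776}{12413} - \frac{7998}{8227}\right) + 15290\right)}{-40511 - \frac{40346132}{32650371}} = \frac{-4937 + \left(- \frac{43533022}{102121751} + 15290\right)}{-40511 - \frac{40346132}{32650371}} = \frac{-4937 + \frac{1561398039768}{102121751}}{-40511 - \frac{40346132}{32650371}} = \frac{1057222955081}{102121751 \left(- \frac{1322739525713}{32650371}\right)} = \frac{1057222955081}{102121751} \left(- \frac{32650371}{1322739525713}\right) = - \frac{34518721713110985051}{135080476482721083463}$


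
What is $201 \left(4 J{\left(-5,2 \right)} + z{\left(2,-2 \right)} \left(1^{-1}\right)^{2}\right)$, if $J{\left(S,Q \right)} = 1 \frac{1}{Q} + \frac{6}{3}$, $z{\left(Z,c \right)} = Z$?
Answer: $2412$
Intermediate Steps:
$J{\left(S,Q \right)} = 2 + \frac{1}{Q}$ ($J{\left(S,Q \right)} = \frac{1}{Q} + 6 \cdot \frac{1}{3} = \frac{1}{Q} + 2 = 2 + \frac{1}{Q}$)
$201 \left(4 J{\left(-5,2 \right)} + z{\left(2,-2 \right)} \left(1^{-1}\right)^{2}\right) = 201 \left(4 \left(2 + \frac{1}{2}\right) + 2 \left(1^{-1}\right)^{2}\right) = 201 \left(4 \left(2 + \frac{1}{2}\right) + 2 \cdot 1^{2}\right) = 201 \left(4 \cdot \frac{5}{2} + 2 \cdot 1\right) = 201 \left(10 + 2\right) = 201 \cdot 12 = 2412$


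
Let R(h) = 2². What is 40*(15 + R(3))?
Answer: 760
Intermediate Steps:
R(h) = 4
40*(15 + R(3)) = 40*(15 + 4) = 40*19 = 760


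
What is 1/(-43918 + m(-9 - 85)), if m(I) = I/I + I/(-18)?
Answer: -9/395206 ≈ -2.2773e-5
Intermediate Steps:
m(I) = 1 - I/18 (m(I) = 1 + I*(-1/18) = 1 - I/18)
1/(-43918 + m(-9 - 85)) = 1/(-43918 + (1 - (-9 - 85)/18)) = 1/(-43918 + (1 - 1/18*(-94))) = 1/(-43918 + (1 + 47/9)) = 1/(-43918 + 56/9) = 1/(-395206/9) = -9/395206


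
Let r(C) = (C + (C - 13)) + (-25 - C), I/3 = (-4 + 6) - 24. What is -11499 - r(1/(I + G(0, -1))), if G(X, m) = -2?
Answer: -779347/68 ≈ -11461.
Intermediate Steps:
I = -66 (I = 3*((-4 + 6) - 24) = 3*(2 - 24) = 3*(-22) = -66)
r(C) = -38 + C (r(C) = (C + (-13 + C)) + (-25 - C) = (-13 + 2*C) + (-25 - C) = -38 + C)
-11499 - r(1/(I + G(0, -1))) = -11499 - (-38 + 1/(-66 - 2)) = -11499 - (-38 + 1/(-68)) = -11499 - (-38 - 1/68) = -11499 - 1*(-2585/68) = -11499 + 2585/68 = -779347/68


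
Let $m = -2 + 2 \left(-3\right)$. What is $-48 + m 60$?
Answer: $-528$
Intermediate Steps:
$m = -8$ ($m = -2 - 6 = -8$)
$-48 + m 60 = -48 - 480 = -528$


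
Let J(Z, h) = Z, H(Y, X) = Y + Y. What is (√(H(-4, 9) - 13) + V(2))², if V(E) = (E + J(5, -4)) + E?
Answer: (9 + I*√21)² ≈ 60.0 + 82.486*I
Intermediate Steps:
H(Y, X) = 2*Y
V(E) = 5 + 2*E (V(E) = (E + 5) + E = (5 + E) + E = 5 + 2*E)
(√(H(-4, 9) - 13) + V(2))² = (√(2*(-4) - 13) + (5 + 2*2))² = (√(-8 - 13) + (5 + 4))² = (√(-21) + 9)² = (I*√21 + 9)² = (9 + I*√21)²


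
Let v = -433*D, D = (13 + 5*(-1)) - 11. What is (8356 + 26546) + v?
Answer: 36201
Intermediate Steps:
D = -3 (D = (13 - 5) - 11 = 8 - 11 = -3)
v = 1299 (v = -433*(-3) = 1299)
(8356 + 26546) + v = (8356 + 26546) + 1299 = 34902 + 1299 = 36201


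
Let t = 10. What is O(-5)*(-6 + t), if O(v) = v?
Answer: -20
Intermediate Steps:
O(-5)*(-6 + t) = -5*(-6 + 10) = -5*4 = -20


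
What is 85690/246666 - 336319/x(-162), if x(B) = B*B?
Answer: -13451602349/1078917084 ≈ -12.468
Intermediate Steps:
x(B) = B²
85690/246666 - 336319/x(-162) = 85690/246666 - 336319/((-162)²) = 85690*(1/246666) - 336319/26244 = 42845/123333 - 336319*1/26244 = 42845/123333 - 336319/26244 = -13451602349/1078917084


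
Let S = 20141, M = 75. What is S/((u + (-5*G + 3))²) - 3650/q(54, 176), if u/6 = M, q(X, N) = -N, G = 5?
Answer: 42010401/2015024 ≈ 20.849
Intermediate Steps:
u = 450 (u = 6*75 = 450)
S/((u + (-5*G + 3))²) - 3650/q(54, 176) = 20141/((450 + (-5*5 + 3))²) - 3650/((-1*176)) = 20141/((450 + (-25 + 3))²) - 3650/(-176) = 20141/((450 - 22)²) - 3650*(-1/176) = 20141/(428²) + 1825/88 = 20141/183184 + 1825/88 = 42010401/2015024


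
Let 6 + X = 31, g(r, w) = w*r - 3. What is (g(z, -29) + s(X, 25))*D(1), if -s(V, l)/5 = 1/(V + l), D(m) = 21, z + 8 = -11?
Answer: 115059/10 ≈ 11506.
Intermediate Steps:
z = -19 (z = -8 - 11 = -19)
g(r, w) = -3 + r*w (g(r, w) = r*w - 3 = -3 + r*w)
X = 25 (X = -6 + 31 = 25)
s(V, l) = -5/(V + l)
(g(z, -29) + s(X, 25))*D(1) = ((-3 - 19*(-29)) - 5/(25 + 25))*21 = ((-3 + 551) - 5/50)*21 = (548 - 5*1/50)*21 = (548 - 1/10)*21 = (5479/10)*21 = 115059/10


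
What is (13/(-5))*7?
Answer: -91/5 ≈ -18.200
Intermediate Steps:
(13/(-5))*7 = (13*(-⅕))*7 = -13/5*7 = -91/5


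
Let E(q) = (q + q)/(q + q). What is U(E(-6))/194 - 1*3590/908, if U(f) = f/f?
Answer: -86944/22019 ≈ -3.9486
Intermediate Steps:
E(q) = 1 (E(q) = (2*q)/((2*q)) = (2*q)*(1/(2*q)) = 1)
U(f) = 1
U(E(-6))/194 - 1*3590/908 = 1/194 - 1*3590/908 = 1*(1/194) - 3590*1/908 = 1/194 - 1795/454 = -86944/22019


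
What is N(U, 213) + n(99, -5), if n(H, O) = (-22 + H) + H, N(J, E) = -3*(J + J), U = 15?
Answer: 86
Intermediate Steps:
N(J, E) = -6*J
n(H, O) = -22 + 2*H
N(U, 213) + n(99, -5) = -6*15 + (-22 + 2*99) = -90 + (-22 + 198) = -90 + 176 = 86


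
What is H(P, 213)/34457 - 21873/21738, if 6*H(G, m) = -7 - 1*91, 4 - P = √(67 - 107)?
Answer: -754033015/749026266 ≈ -1.0067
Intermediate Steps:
P = 4 - 2*I*√10 (P = 4 - √(67 - 107) = 4 - √(-40) = 4 - 2*I*√10 ≈ 4.0 - 6.3246*I)
H(G, m) = -49/3 (H(G, m) = (-7 - 1*91)/6 = (-7 - 91)/6 = (⅙)*(-98) = -49/3)
H(P, 213)/34457 - 21873/21738 = -49/3/34457 - 21873/21738 = -49/3*1/34457 - 21873*1/21738 = -49/103371 - 7291/7246 = -754033015/749026266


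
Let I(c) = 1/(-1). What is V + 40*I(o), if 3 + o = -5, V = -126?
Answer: -166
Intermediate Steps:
o = -8 (o = -3 - 5 = -8)
I(c) = -1
V + 40*I(o) = -126 + 40*(-1) = -126 - 40 = -166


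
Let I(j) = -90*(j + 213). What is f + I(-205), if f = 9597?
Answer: 8877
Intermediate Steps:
I(j) = -19170 - 90*j (I(j) = -90*(213 + j) = -19170 - 90*j)
f + I(-205) = 9597 + (-19170 - 90*(-205)) = 9597 + (-19170 + 18450) = 9597 - 720 = 8877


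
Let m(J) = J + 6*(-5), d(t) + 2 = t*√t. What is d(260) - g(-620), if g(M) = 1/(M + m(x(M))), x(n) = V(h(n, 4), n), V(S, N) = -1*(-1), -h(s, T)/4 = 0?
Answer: -1297/649 + 520*√65 ≈ 4190.4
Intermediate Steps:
h(s, T) = 0 (h(s, T) = -4*0 = 0)
V(S, N) = 1
d(t) = -2 + t^(3/2) (d(t) = -2 + t*√t = -2 + t^(3/2))
x(n) = 1
m(J) = -30 + J (m(J) = J - 30 = -30 + J)
g(M) = 1/(-29 + M) (g(M) = 1/(M + (-30 + 1)) = 1/(M - 29) = 1/(-29 + M))
d(260) - g(-620) = (-2 + 260^(3/2)) - 1/(-29 - 620) = (-2 + 520*√65) - 1/(-649) = (-2 + 520*√65) - 1*(-1/649) = (-2 + 520*√65) + 1/649 = -1297/649 + 520*√65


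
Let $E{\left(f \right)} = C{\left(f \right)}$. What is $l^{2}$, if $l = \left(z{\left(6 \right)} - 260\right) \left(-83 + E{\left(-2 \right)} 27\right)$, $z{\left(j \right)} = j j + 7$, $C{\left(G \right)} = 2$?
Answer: $39601849$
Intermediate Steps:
$E{\left(f \right)} = 2$
$z{\left(j \right)} = 7 + j^{2}$ ($z{\left(j \right)} = j^{2} + 7 = 7 + j^{2}$)
$l = 6293$ ($l = \left(\left(7 + 6^{2}\right) - 260\right) \left(-83 + 2 \cdot 27\right) = \left(\left(7 + 36\right) - 260\right) \left(-83 + 54\right) = \left(43 - 260\right) \left(-29\right) = \left(-217\right) \left(-29\right) = 6293$)
$l^{2} = 6293^{2} = 39601849$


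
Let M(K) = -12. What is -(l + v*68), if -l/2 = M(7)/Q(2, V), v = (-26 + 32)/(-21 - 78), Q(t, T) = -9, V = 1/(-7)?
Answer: 224/33 ≈ 6.7879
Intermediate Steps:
V = -⅐ ≈ -0.14286
v = -2/33 (v = 6/(-99) = 6*(-1/99) = -2/33 ≈ -0.060606)
l = -8/3 (l = -(-24)/(-9) = -(-24)*(-1)/9 = -2*4/3 = -8/3 ≈ -2.6667)
-(l + v*68) = -(-8/3 - 2/33*68) = -(-8/3 - 136/33) = -1*(-224/33) = 224/33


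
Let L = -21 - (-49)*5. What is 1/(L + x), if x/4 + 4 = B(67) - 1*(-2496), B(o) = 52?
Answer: 1/10400 ≈ 9.6154e-5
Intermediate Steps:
x = 10176 (x = -16 + 4*(52 - 1*(-2496)) = -16 + 4*(52 + 2496) = -16 + 4*2548 = -16 + 10192 = 10176)
L = 224 (L = -21 - 49*(-5) = -21 + 245 = 224)
1/(L + x) = 1/(224 + 10176) = 1/10400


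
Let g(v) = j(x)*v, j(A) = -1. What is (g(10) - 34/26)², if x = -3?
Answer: 21609/169 ≈ 127.86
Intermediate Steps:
g(v) = -v
(g(10) - 34/26)² = (-1*10 - 34/26)² = (-10 - 34*1/26)² = (-10 - 17/13)² = (-147/13)² = 21609/169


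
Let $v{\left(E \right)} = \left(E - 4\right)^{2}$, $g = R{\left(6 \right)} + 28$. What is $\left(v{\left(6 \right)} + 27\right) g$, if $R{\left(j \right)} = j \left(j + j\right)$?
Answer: $3100$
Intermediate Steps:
$R{\left(j \right)} = 2 j^{2}$ ($R{\left(j \right)} = j 2 j = 2 j^{2}$)
$g = 100$ ($g = 2 \cdot 6^{2} + 28 = 2 \cdot 36 + 28 = 72 + 28 = 100$)
$v{\left(E \right)} = \left(-4 + E\right)^{2}$
$\left(v{\left(6 \right)} + 27\right) g = \left(\left(-4 + 6\right)^{2} + 27\right) 100 = \left(2^{2} + 27\right) 100 = \left(4 + 27\right) 100 = 31 \cdot 100 = 3100$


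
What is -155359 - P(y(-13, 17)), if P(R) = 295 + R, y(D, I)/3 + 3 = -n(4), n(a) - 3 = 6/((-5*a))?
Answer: -1556369/10 ≈ -1.5564e+5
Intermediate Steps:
n(a) = 3 - 6/(5*a) (n(a) = 3 + 6/((-5*a)) = 3 + 6*(-1/(5*a)) = 3 - 6/(5*a))
y(D, I) = -171/10 (y(D, I) = -9 + 3*(-(3 - 6/5/4)) = -9 + 3*(-(3 - 6/5*1/4)) = -9 + 3*(-(3 - 3/10)) = -9 + 3*(-1*27/10) = -9 + 3*(-27/10) = -9 - 81/10 = -171/10)
-155359 - P(y(-13, 17)) = -155359 - (295 - 171/10) = -155359 - 1*2779/10 = -155359 - 2779/10 = -1556369/10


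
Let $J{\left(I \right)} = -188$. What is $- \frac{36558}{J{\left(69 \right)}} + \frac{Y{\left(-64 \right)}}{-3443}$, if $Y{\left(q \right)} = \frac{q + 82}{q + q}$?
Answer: $\frac{2013907527}{10356544} \approx 194.46$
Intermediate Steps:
$Y{\left(q \right)} = \frac{82 + q}{2 q}$
$- \frac{36558}{J{\left(69 \right)}} + \frac{Y{\left(-64 \right)}}{-3443} = - \frac{36558}{-188} + \frac{\frac{1}{2} \frac{1}{-64} \left(82 - 64\right)}{-3443} = \left(-36558\right) \left(- \frac{1}{188}\right) + \frac{1}{2} \left(- \frac{1}{64}\right) 18 \left(- \frac{1}{3443}\right) = \frac{18279}{94} - - \frac{9}{220352} = \frac{18279}{94} + \frac{9}{220352} = \frac{2013907527}{10356544}$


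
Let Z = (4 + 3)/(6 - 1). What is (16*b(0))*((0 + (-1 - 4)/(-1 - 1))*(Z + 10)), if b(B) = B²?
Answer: 0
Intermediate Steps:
Z = 7/5 ≈ 1.4000
(16*b(0))*((0 + (-1 - 4)/(-1 - 1))*(Z + 10)) = (16*0²)*((0 + (-1 - 4)/(-1 - 1))*(7/5 + 10)) = (16*0)*((0 - 5/(-2))*(57/5)) = 0*((0 - 5*(-½))*(57/5)) = 0*((0 + 5/2)*(57/5)) = 0*((5/2)*(57/5)) = 0*(57/2) = 0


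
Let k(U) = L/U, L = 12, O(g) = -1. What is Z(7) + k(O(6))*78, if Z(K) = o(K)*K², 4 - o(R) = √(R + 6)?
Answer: -740 - 49*√13 ≈ -916.67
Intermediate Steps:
o(R) = 4 - √(6 + R) (o(R) = 4 - √(R + 6) = 4 - √(6 + R))
k(U) = 12/U
Z(K) = K²*(4 - √(6 + K)) (Z(K) = (4 - √(6 + K))*K² = K²*(4 - √(6 + K)))
Z(7) + k(O(6))*78 = 7²*(4 - √(6 + 7)) + (12/(-1))*78 = 49*(4 - √13) + (12*(-1))*78 = (196 - 49*√13) - 12*78 = (196 - 49*√13) - 936 = -740 - 49*√13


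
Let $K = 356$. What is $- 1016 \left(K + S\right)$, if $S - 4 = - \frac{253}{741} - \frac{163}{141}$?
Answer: $- \frac{4228445696}{11609} \approx -3.6424 \cdot 10^{5}$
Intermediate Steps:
$S = \frac{29052}{11609}$ ($S = 4 - \left(\frac{163}{141} + \frac{253}{741}\right) = 4 - \frac{17384}{11609} = \frac{29052}{11609} \approx 2.5025$)
$- 1016 \left(K + S\right) = - 1016 \left(356 + \frac{29052}{11609}\right) = \left(-1016\right) \frac{4161856}{11609} = - \frac{4228445696}{11609}$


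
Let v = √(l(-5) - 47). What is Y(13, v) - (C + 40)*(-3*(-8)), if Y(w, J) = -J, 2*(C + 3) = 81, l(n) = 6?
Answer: -1860 - I*√41 ≈ -1860.0 - 6.4031*I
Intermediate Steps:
C = 75/2 (C = -3 + (½)*81 = -3 + 81/2 = 75/2 ≈ 37.500)
v = I*√41 (v = √(6 - 47) = √(-41) = I*√41 ≈ 6.4031*I)
Y(13, v) - (C + 40)*(-3*(-8)) = -I*√41 - (75/2 + 40)*(-3*(-8)) = -I*√41 - 155*24/2 = -I*√41 - 1*1860 = -I*√41 - 1860 = -1860 - I*√41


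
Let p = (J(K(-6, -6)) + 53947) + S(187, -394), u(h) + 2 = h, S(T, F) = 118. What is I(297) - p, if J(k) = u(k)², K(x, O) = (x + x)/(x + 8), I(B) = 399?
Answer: -53730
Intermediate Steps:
K(x, O) = 2*x/(8 + x) (K(x, O) = (2*x)/(8 + x) = 2*x/(8 + x))
u(h) = -2 + h
J(k) = (-2 + k)²
p = 54129 (p = ((-2 + 2*(-6)/(8 - 6))² + 53947) + 118 = ((-2 + 2*(-6)/2)² + 53947) + 118 = ((-2 + 2*(-6)*(½))² + 53947) + 118 = ((-2 - 6)² + 53947) + 118 = ((-8)² + 53947) + 118 = (64 + 53947) + 118 = 54011 + 118 = 54129)
I(297) - p = 399 - 1*54129 = 399 - 54129 = -53730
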